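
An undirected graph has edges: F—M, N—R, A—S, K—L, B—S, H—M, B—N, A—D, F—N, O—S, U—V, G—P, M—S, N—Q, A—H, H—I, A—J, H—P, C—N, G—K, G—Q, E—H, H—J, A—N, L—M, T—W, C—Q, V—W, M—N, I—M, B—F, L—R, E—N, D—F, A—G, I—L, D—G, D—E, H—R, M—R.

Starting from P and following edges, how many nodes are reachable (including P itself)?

BFS from P visits: P, G, H, A, D, K, Q, E, I, J, M, R, N, S, F, L, C, B, O
Reachable nodes: 19 of 23 total.

19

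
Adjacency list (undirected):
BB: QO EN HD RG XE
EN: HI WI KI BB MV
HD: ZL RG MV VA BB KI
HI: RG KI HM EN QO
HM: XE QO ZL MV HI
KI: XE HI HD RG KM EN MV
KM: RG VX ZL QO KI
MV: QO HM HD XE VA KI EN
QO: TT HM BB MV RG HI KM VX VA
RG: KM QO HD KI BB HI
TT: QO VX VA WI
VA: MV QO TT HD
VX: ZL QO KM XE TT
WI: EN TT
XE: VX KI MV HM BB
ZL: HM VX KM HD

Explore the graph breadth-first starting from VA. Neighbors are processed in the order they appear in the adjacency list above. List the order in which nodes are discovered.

VA → MV → QO → TT → HD → HM → XE → KI → EN → BB → RG → HI → KM → VX → WI → ZL

Visit VA; enqueue MV, QO, TT, HD → queue [MV, QO, TT, HD]
Visit MV; enqueue HM, XE, KI, EN → queue [QO, TT, HD, HM, XE, KI, EN]
Visit QO; enqueue BB, RG, HI, KM, VX → queue [TT, HD, HM, XE, KI, EN, BB, RG, HI, KM, VX]
Visit TT; enqueue WI → queue [HD, HM, XE, KI, EN, BB, RG, HI, KM, VX, WI]
Visit HD; enqueue ZL → queue [HM, XE, KI, EN, BB, RG, HI, KM, VX, WI, ZL]
Visit HM → queue [XE, KI, EN, BB, RG, HI, KM, VX, WI, ZL]
Visit XE → queue [KI, EN, BB, RG, HI, KM, VX, WI, ZL]
Visit KI → queue [EN, BB, RG, HI, KM, VX, WI, ZL]
Visit EN → queue [BB, RG, HI, KM, VX, WI, ZL]
Visit BB → queue [RG, HI, KM, VX, WI, ZL]
Visit RG → queue [HI, KM, VX, WI, ZL]
Visit HI → queue [KM, VX, WI, ZL]
Visit KM → queue [VX, WI, ZL]
Visit VX → queue [WI, ZL]
Visit WI → queue [ZL]
Visit ZL → queue []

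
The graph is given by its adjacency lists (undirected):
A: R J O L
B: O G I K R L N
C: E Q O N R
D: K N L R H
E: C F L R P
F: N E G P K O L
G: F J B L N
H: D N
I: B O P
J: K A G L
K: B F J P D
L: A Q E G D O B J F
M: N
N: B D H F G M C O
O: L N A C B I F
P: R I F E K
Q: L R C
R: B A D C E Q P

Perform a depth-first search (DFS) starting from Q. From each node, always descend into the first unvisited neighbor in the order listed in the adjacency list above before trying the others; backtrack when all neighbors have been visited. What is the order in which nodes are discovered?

Visit Q
Q → L
L → A
A → R
R → B
B → O
O → N
N → D
D → K
K → F
F → E
E → C
E → P
P → I
F → G
G → J
D → H
N → M

Q, L, A, R, B, O, N, D, K, F, E, C, P, I, G, J, H, M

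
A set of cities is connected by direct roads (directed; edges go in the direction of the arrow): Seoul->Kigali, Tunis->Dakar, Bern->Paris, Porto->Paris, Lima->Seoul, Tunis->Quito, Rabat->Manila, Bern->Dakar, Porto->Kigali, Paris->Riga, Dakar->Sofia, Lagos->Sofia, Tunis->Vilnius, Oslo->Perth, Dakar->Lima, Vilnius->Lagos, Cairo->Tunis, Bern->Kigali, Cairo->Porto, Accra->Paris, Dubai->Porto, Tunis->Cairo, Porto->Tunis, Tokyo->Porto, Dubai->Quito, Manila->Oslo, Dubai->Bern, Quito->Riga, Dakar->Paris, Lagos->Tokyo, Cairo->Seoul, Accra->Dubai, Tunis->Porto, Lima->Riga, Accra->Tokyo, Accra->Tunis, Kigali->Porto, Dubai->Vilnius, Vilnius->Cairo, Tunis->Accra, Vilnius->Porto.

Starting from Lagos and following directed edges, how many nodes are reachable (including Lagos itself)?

BFS from Lagos visits: Lagos, Tokyo, Sofia, Porto, Tunis, Paris, Kigali, Vilnius, Quito, Dakar, Cairo, Accra, Riga, Lima, Seoul, Dubai, Bern
Reachable nodes: 17 of 21 total.

17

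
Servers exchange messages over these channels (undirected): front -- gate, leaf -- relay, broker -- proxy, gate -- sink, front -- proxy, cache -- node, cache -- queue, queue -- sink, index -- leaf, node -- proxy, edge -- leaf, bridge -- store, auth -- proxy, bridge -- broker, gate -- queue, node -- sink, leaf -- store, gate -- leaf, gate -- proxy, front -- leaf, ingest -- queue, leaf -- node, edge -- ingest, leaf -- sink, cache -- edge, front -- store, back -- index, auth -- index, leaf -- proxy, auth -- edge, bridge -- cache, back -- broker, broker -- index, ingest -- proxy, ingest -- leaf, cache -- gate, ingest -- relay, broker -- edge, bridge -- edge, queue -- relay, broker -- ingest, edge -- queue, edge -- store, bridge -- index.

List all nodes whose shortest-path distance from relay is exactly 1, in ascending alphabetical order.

ingest, leaf, queue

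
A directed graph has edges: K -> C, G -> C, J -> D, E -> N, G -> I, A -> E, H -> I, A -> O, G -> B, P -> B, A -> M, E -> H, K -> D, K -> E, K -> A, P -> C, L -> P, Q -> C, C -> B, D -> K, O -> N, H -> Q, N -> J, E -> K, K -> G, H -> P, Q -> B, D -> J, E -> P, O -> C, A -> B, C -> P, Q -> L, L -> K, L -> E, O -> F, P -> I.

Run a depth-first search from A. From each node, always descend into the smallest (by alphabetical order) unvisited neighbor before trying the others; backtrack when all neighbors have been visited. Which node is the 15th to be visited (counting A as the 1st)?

M

Visit A
A → B
A → E
E → H
H → I
H → P
P → C
H → Q
Q → L
L → K
K → D
D → J
K → G
E → N
A → M
A → O
O → F

Visit order: A, B, E, H, I, P, C, Q, L, K, D, J, G, N, M, O, F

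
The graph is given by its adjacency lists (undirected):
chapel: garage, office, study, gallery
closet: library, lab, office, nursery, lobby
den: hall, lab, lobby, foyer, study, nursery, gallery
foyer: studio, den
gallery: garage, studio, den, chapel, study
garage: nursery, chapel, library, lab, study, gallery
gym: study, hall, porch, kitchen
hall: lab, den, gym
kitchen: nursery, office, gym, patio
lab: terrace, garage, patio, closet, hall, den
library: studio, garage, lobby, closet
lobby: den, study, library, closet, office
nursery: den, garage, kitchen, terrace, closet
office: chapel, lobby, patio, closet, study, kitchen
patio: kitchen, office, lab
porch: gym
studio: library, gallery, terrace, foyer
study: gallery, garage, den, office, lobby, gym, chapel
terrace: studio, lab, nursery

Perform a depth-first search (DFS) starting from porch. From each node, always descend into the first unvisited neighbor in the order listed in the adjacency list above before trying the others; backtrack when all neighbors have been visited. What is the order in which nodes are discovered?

Visit porch
porch → gym
gym → study
study → gallery
gallery → garage
garage → nursery
nursery → den
den → hall
hall → lab
lab → terrace
terrace → studio
studio → library
library → lobby
lobby → closet
closet → office
office → chapel
office → patio
patio → kitchen
studio → foyer

porch, gym, study, gallery, garage, nursery, den, hall, lab, terrace, studio, library, lobby, closet, office, chapel, patio, kitchen, foyer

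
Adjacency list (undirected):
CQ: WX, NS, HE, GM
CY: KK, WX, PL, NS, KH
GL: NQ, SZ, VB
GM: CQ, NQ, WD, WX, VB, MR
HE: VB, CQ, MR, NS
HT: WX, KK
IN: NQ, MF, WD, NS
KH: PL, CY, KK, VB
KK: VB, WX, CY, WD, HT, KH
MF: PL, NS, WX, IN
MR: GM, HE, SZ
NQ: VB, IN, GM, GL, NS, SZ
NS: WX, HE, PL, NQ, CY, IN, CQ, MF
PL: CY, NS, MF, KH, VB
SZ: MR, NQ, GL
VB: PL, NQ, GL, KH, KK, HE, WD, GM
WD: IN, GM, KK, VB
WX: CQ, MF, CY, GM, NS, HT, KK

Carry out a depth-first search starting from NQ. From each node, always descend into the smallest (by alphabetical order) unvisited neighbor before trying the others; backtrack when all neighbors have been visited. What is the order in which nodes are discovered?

NQ GL SZ MR GM CQ HE NS CY KH KK HT WX MF IN WD VB PL

Visit NQ
NQ → GL
GL → SZ
SZ → MR
MR → GM
GM → CQ
CQ → HE
HE → NS
NS → CY
CY → KH
KH → KK
KK → HT
HT → WX
WX → MF
MF → IN
IN → WD
WD → VB
VB → PL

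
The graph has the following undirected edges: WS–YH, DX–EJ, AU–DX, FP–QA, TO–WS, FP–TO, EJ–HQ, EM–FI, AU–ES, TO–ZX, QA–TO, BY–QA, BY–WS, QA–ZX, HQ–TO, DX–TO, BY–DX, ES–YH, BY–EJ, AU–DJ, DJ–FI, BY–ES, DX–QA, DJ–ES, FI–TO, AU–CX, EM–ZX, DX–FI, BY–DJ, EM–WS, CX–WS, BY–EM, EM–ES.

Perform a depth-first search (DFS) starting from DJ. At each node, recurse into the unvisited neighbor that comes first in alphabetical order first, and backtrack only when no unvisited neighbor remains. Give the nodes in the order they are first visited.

DJ, AU, CX, WS, BY, DX, EJ, HQ, TO, FI, EM, ES, YH, ZX, QA, FP

Visit DJ
DJ → AU
AU → CX
CX → WS
WS → BY
BY → DX
DX → EJ
EJ → HQ
HQ → TO
TO → FI
FI → EM
EM → ES
ES → YH
EM → ZX
ZX → QA
QA → FP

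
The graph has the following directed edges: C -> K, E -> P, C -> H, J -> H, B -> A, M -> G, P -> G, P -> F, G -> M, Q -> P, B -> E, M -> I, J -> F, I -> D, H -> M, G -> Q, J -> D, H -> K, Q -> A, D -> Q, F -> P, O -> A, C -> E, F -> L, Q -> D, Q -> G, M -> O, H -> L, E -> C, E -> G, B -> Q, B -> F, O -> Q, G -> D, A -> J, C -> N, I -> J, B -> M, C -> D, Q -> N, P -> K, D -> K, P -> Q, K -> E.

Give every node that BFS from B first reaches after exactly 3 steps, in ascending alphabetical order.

H, K

Level 0: B
Level 1: A, E, F, M, Q
Level 2: C, D, G, I, J, L, N, O, P
Level 3: H, K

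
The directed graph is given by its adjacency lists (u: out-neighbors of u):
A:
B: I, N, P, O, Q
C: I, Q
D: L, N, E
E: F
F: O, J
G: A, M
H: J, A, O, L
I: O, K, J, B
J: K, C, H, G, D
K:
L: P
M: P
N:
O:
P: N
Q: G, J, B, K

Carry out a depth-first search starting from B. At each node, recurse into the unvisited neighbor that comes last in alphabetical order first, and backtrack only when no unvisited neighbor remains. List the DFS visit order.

B → Q → K → J → H → O → L → P → N → A → G → M → D → E → F → C → I

Visit B
B → Q
Q → K
Q → J
J → H
H → O
H → L
L → P
P → N
H → A
J → G
G → M
J → D
D → E
E → F
J → C
C → I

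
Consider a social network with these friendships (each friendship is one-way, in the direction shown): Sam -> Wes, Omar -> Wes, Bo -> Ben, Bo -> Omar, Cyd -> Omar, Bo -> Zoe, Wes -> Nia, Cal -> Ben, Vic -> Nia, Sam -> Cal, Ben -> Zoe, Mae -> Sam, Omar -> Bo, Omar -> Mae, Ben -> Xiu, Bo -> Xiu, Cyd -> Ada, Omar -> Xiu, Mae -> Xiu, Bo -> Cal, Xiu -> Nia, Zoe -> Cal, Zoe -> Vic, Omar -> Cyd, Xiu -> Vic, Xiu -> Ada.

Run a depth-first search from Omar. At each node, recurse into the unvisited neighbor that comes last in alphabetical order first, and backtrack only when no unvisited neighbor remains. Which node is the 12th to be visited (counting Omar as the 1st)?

Cyd

Visit Omar
Omar → Xiu
Xiu → Vic
Vic → Nia
Xiu → Ada
Omar → Wes
Omar → Mae
Mae → Sam
Sam → Cal
Cal → Ben
Ben → Zoe
Omar → Cyd
Omar → Bo

Visit order: Omar, Xiu, Vic, Nia, Ada, Wes, Mae, Sam, Cal, Ben, Zoe, Cyd, Bo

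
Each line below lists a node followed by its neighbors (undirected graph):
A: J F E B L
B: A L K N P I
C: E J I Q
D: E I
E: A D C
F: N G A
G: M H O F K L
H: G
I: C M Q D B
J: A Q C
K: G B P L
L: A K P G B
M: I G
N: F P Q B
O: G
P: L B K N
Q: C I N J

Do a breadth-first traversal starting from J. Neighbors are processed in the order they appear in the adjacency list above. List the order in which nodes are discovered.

Visit J; enqueue A, Q, C → queue [A, Q, C]
Visit A; enqueue F, E, B, L → queue [Q, C, F, E, B, L]
Visit Q; enqueue I, N → queue [C, F, E, B, L, I, N]
Visit C → queue [F, E, B, L, I, N]
Visit F; enqueue G → queue [E, B, L, I, N, G]
Visit E; enqueue D → queue [B, L, I, N, G, D]
Visit B; enqueue K, P → queue [L, I, N, G, D, K, P]
Visit L → queue [I, N, G, D, K, P]
Visit I; enqueue M → queue [N, G, D, K, P, M]
Visit N → queue [G, D, K, P, M]
Visit G; enqueue H, O → queue [D, K, P, M, H, O]
Visit D → queue [K, P, M, H, O]
Visit K → queue [P, M, H, O]
Visit P → queue [M, H, O]
Visit M → queue [H, O]
Visit H → queue [O]
Visit O → queue []

J, A, Q, C, F, E, B, L, I, N, G, D, K, P, M, H, O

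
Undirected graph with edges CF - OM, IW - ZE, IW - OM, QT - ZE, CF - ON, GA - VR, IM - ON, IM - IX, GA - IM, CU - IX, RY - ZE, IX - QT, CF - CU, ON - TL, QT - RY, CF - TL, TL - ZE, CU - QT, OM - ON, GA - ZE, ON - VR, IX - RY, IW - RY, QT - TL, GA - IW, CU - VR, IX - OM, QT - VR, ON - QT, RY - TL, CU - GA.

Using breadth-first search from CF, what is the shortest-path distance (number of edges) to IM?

2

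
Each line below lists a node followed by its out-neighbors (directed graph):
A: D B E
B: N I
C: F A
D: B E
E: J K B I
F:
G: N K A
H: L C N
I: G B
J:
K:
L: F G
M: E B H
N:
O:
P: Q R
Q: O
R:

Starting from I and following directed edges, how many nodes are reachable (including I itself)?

9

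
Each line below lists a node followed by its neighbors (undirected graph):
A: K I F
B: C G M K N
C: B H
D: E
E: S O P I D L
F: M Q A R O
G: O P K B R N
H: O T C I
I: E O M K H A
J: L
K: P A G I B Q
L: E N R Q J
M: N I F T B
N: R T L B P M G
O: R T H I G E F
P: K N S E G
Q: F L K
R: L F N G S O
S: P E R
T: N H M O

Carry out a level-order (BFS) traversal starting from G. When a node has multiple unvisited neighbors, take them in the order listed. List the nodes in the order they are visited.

Visit G; enqueue O, P, K, B, R, N → queue [O, P, K, B, R, N]
Visit O; enqueue T, H, I, E, F → queue [P, K, B, R, N, T, H, I, E, F]
Visit P; enqueue S → queue [K, B, R, N, T, H, I, E, F, S]
Visit K; enqueue A, Q → queue [B, R, N, T, H, I, E, F, S, A, Q]
Visit B; enqueue C, M → queue [R, N, T, H, I, E, F, S, A, Q, C, M]
Visit R; enqueue L → queue [N, T, H, I, E, F, S, A, Q, C, M, L]
Visit N → queue [T, H, I, E, F, S, A, Q, C, M, L]
Visit T → queue [H, I, E, F, S, A, Q, C, M, L]
Visit H → queue [I, E, F, S, A, Q, C, M, L]
Visit I → queue [E, F, S, A, Q, C, M, L]
Visit E; enqueue D → queue [F, S, A, Q, C, M, L, D]
Visit F → queue [S, A, Q, C, M, L, D]
Visit S → queue [A, Q, C, M, L, D]
Visit A → queue [Q, C, M, L, D]
Visit Q → queue [C, M, L, D]
Visit C → queue [M, L, D]
Visit M → queue [L, D]
Visit L; enqueue J → queue [D, J]
Visit D → queue [J]
Visit J → queue []

G → O → P → K → B → R → N → T → H → I → E → F → S → A → Q → C → M → L → D → J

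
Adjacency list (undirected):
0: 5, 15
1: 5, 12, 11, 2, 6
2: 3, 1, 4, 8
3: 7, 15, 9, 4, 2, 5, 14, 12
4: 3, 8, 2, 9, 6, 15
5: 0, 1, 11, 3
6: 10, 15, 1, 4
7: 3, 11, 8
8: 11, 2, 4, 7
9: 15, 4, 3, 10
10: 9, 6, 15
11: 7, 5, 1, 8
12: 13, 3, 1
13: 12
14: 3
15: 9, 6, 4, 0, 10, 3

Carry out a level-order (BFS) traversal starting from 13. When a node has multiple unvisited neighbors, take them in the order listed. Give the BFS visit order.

13, 12, 3, 1, 7, 15, 9, 4, 2, 5, 14, 11, 6, 8, 0, 10

Visit 13; enqueue 12 → queue [12]
Visit 12; enqueue 3, 1 → queue [3, 1]
Visit 3; enqueue 7, 15, 9, 4, 2, 5, 14 → queue [1, 7, 15, 9, 4, 2, 5, 14]
Visit 1; enqueue 11, 6 → queue [7, 15, 9, 4, 2, 5, 14, 11, 6]
Visit 7; enqueue 8 → queue [15, 9, 4, 2, 5, 14, 11, 6, 8]
Visit 15; enqueue 0, 10 → queue [9, 4, 2, 5, 14, 11, 6, 8, 0, 10]
Visit 9 → queue [4, 2, 5, 14, 11, 6, 8, 0, 10]
Visit 4 → queue [2, 5, 14, 11, 6, 8, 0, 10]
Visit 2 → queue [5, 14, 11, 6, 8, 0, 10]
Visit 5 → queue [14, 11, 6, 8, 0, 10]
Visit 14 → queue [11, 6, 8, 0, 10]
Visit 11 → queue [6, 8, 0, 10]
Visit 6 → queue [8, 0, 10]
Visit 8 → queue [0, 10]
Visit 0 → queue [10]
Visit 10 → queue []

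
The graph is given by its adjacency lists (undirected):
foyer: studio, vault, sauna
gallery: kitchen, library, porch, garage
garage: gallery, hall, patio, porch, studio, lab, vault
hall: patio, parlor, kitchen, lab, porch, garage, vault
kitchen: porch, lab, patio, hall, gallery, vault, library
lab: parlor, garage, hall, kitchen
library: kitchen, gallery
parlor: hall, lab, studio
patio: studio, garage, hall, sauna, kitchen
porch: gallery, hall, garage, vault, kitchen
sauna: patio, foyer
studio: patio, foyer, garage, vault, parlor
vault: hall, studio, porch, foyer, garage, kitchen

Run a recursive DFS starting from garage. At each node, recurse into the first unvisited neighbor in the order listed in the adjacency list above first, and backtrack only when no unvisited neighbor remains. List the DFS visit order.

Visit garage
garage → gallery
gallery → kitchen
kitchen → porch
porch → hall
hall → patio
patio → studio
studio → foyer
foyer → vault
foyer → sauna
studio → parlor
parlor → lab
kitchen → library

garage -> gallery -> kitchen -> porch -> hall -> patio -> studio -> foyer -> vault -> sauna -> parlor -> lab -> library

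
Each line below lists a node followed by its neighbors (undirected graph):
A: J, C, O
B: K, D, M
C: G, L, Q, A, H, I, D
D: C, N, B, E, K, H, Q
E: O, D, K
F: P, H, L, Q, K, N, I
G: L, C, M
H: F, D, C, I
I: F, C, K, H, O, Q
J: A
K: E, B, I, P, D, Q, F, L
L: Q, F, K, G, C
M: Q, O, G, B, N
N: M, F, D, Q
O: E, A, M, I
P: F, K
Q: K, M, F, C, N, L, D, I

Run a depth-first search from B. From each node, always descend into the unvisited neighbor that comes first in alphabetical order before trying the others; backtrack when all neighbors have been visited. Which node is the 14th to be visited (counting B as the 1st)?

G

Visit B
B → D
D → C
C → A
A → J
A → O
O → E
E → K
K → F
F → H
H → I
I → Q
Q → L
L → G
G → M
M → N
F → P

Visit order: B, D, C, A, J, O, E, K, F, H, I, Q, L, G, M, N, P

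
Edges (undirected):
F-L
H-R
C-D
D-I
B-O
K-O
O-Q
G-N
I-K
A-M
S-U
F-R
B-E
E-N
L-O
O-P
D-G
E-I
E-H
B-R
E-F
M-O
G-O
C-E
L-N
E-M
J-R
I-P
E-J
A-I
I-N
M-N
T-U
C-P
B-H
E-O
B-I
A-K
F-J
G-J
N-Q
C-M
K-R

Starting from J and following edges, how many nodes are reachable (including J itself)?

18

BFS from J visits: J, E, F, G, R, B, C, H, I, M, N, O, L, D, K, P, A, Q
Reachable nodes: 18 of 21 total.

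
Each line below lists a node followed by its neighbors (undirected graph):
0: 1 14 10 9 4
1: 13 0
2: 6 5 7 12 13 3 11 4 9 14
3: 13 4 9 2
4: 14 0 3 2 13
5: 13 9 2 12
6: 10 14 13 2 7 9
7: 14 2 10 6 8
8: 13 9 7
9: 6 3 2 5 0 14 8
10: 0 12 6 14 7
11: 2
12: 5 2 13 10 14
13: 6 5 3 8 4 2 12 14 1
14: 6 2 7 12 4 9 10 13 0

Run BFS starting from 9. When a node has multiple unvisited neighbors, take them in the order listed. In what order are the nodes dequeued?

9, 6, 3, 2, 5, 0, 14, 8, 10, 13, 7, 4, 12, 11, 1

Visit 9; enqueue 6, 3, 2, 5, 0, 14, 8 → queue [6, 3, 2, 5, 0, 14, 8]
Visit 6; enqueue 10, 13, 7 → queue [3, 2, 5, 0, 14, 8, 10, 13, 7]
Visit 3; enqueue 4 → queue [2, 5, 0, 14, 8, 10, 13, 7, 4]
Visit 2; enqueue 12, 11 → queue [5, 0, 14, 8, 10, 13, 7, 4, 12, 11]
Visit 5 → queue [0, 14, 8, 10, 13, 7, 4, 12, 11]
Visit 0; enqueue 1 → queue [14, 8, 10, 13, 7, 4, 12, 11, 1]
Visit 14 → queue [8, 10, 13, 7, 4, 12, 11, 1]
Visit 8 → queue [10, 13, 7, 4, 12, 11, 1]
Visit 10 → queue [13, 7, 4, 12, 11, 1]
Visit 13 → queue [7, 4, 12, 11, 1]
Visit 7 → queue [4, 12, 11, 1]
Visit 4 → queue [12, 11, 1]
Visit 12 → queue [11, 1]
Visit 11 → queue [1]
Visit 1 → queue []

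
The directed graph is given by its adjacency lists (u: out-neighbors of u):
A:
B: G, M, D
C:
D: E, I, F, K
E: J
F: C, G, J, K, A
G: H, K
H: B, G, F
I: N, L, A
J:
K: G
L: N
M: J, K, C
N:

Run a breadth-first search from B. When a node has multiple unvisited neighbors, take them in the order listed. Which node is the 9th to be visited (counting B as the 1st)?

E

Visit B; enqueue G, M, D → queue [G, M, D]
Visit G; enqueue H, K → queue [M, D, H, K]
Visit M; enqueue J, C → queue [D, H, K, J, C]
Visit D; enqueue E, I, F → queue [H, K, J, C, E, I, F]
Visit H → queue [K, J, C, E, I, F]
Visit K → queue [J, C, E, I, F]
Visit J → queue [C, E, I, F]
Visit C → queue [E, I, F]
Visit E → queue [I, F]
Visit I; enqueue N, L, A → queue [F, N, L, A]
Visit F → queue [N, L, A]
Visit N → queue [L, A]
Visit L → queue [A]
Visit A → queue []

Visit order: B, G, M, D, H, K, J, C, E, I, F, N, L, A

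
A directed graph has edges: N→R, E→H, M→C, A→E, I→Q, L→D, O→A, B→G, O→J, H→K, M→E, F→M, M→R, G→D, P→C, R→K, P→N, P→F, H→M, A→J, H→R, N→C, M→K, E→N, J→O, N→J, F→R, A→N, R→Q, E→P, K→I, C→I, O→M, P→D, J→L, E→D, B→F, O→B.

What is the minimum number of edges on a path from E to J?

Level 0: E
Level 1: D, H, N, P
Level 2: C, F, J, K, M, R
Level 3: I, L, O, Q
Level 4: A, B
Level 5: G
J first appears at level 2.

2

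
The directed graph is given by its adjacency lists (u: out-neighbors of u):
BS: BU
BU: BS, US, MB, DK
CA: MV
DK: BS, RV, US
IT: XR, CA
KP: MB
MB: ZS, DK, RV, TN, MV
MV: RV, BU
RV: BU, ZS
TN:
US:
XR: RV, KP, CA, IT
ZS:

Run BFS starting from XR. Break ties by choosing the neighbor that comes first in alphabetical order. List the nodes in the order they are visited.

XR CA IT KP RV MV MB BU ZS DK TN BS US

Visit XR; enqueue CA, IT, KP, RV → queue [CA, IT, KP, RV]
Visit CA; enqueue MV → queue [IT, KP, RV, MV]
Visit IT → queue [KP, RV, MV]
Visit KP; enqueue MB → queue [RV, MV, MB]
Visit RV; enqueue BU, ZS → queue [MV, MB, BU, ZS]
Visit MV → queue [MB, BU, ZS]
Visit MB; enqueue DK, TN → queue [BU, ZS, DK, TN]
Visit BU; enqueue BS, US → queue [ZS, DK, TN, BS, US]
Visit ZS → queue [DK, TN, BS, US]
Visit DK → queue [TN, BS, US]
Visit TN → queue [BS, US]
Visit BS → queue [US]
Visit US → queue []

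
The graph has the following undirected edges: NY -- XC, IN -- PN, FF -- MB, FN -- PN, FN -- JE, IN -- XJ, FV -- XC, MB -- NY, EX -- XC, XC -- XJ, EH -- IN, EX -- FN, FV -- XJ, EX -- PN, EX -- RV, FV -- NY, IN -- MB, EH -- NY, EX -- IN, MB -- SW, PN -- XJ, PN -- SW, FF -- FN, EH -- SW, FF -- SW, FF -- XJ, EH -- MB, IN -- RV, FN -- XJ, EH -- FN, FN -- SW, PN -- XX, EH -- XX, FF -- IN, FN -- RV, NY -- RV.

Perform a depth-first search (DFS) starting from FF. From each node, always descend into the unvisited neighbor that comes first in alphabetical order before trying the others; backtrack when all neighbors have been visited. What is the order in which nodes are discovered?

Visit FF
FF → FN
FN → EH
EH → IN
IN → EX
EX → PN
PN → SW
SW → MB
MB → NY
NY → FV
FV → XC
XC → XJ
NY → RV
PN → XX
FN → JE

FF, FN, EH, IN, EX, PN, SW, MB, NY, FV, XC, XJ, RV, XX, JE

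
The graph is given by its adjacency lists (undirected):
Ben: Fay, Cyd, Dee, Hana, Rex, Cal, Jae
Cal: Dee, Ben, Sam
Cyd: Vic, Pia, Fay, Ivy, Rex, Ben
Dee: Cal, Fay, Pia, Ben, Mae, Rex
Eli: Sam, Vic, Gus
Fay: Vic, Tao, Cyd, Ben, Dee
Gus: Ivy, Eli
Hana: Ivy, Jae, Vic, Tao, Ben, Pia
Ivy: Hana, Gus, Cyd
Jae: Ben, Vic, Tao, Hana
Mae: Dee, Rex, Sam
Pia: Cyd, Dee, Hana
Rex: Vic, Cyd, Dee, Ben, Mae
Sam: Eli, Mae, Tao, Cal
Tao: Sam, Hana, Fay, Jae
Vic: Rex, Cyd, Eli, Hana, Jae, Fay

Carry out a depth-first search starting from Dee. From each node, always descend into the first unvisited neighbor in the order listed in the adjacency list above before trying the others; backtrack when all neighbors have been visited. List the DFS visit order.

Visit Dee
Dee → Cal
Cal → Ben
Ben → Fay
Fay → Vic
Vic → Rex
Rex → Cyd
Cyd → Pia
Pia → Hana
Hana → Ivy
Ivy → Gus
Gus → Eli
Eli → Sam
Sam → Mae
Sam → Tao
Tao → Jae

Dee, Cal, Ben, Fay, Vic, Rex, Cyd, Pia, Hana, Ivy, Gus, Eli, Sam, Mae, Tao, Jae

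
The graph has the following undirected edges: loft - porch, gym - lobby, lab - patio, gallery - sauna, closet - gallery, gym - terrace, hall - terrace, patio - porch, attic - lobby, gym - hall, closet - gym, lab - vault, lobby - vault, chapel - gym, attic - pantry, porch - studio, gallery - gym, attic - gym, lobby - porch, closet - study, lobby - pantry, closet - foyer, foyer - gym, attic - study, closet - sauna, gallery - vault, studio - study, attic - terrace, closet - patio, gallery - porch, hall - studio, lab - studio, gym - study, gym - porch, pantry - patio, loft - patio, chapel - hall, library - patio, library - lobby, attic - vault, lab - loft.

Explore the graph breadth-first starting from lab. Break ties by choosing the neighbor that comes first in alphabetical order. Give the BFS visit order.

lab, loft, patio, studio, vault, porch, closet, library, pantry, hall, study, attic, gallery, lobby, gym, foyer, sauna, chapel, terrace

Visit lab; enqueue loft, patio, studio, vault → queue [loft, patio, studio, vault]
Visit loft; enqueue porch → queue [patio, studio, vault, porch]
Visit patio; enqueue closet, library, pantry → queue [studio, vault, porch, closet, library, pantry]
Visit studio; enqueue hall, study → queue [vault, porch, closet, library, pantry, hall, study]
Visit vault; enqueue attic, gallery, lobby → queue [porch, closet, library, pantry, hall, study, attic, gallery, lobby]
Visit porch; enqueue gym → queue [closet, library, pantry, hall, study, attic, gallery, lobby, gym]
Visit closet; enqueue foyer, sauna → queue [library, pantry, hall, study, attic, gallery, lobby, gym, foyer, sauna]
Visit library → queue [pantry, hall, study, attic, gallery, lobby, gym, foyer, sauna]
Visit pantry → queue [hall, study, attic, gallery, lobby, gym, foyer, sauna]
Visit hall; enqueue chapel, terrace → queue [study, attic, gallery, lobby, gym, foyer, sauna, chapel, terrace]
Visit study → queue [attic, gallery, lobby, gym, foyer, sauna, chapel, terrace]
Visit attic → queue [gallery, lobby, gym, foyer, sauna, chapel, terrace]
Visit gallery → queue [lobby, gym, foyer, sauna, chapel, terrace]
Visit lobby → queue [gym, foyer, sauna, chapel, terrace]
Visit gym → queue [foyer, sauna, chapel, terrace]
Visit foyer → queue [sauna, chapel, terrace]
Visit sauna → queue [chapel, terrace]
Visit chapel → queue [terrace]
Visit terrace → queue []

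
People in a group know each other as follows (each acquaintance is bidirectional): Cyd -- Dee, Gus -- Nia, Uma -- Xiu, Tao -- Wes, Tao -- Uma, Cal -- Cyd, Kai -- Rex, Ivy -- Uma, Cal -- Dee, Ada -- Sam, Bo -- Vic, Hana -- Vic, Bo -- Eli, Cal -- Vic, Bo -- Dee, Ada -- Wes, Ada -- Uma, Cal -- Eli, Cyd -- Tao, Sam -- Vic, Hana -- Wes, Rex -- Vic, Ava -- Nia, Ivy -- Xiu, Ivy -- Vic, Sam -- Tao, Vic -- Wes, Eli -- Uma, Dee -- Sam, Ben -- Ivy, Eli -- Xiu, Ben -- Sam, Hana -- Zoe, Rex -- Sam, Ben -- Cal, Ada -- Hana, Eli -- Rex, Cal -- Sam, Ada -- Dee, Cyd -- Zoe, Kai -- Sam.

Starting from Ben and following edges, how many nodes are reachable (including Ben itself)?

18

BFS from Ben visits: Ben, Cal, Ivy, Sam, Cyd, Dee, Eli, Vic, Uma, Xiu, Ada, Kai, Rex, Tao, Zoe, Bo, Hana, Wes
Reachable nodes: 18 of 21 total.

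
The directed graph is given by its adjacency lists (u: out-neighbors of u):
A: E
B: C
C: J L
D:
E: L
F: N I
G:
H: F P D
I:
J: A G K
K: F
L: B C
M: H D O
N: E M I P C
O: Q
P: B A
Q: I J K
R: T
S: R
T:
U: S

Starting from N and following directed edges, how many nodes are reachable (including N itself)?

17

BFS from N visits: N, P, M, I, E, C, B, A, O, H, D, L, J, Q, F, K, G
Reachable nodes: 17 of 21 total.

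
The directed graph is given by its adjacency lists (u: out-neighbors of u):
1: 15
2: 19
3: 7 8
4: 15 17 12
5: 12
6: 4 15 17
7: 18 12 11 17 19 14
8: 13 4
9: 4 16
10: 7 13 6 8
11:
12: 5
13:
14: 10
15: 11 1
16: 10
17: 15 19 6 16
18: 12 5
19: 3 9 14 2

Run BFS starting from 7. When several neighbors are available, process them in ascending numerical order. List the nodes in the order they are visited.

7, 11, 12, 14, 17, 18, 19, 5, 10, 6, 15, 16, 2, 3, 9, 8, 13, 4, 1

Visit 7; enqueue 11, 12, 14, 17, 18, 19 → queue [11, 12, 14, 17, 18, 19]
Visit 11 → queue [12, 14, 17, 18, 19]
Visit 12; enqueue 5 → queue [14, 17, 18, 19, 5]
Visit 14; enqueue 10 → queue [17, 18, 19, 5, 10]
Visit 17; enqueue 6, 15, 16 → queue [18, 19, 5, 10, 6, 15, 16]
Visit 18 → queue [19, 5, 10, 6, 15, 16]
Visit 19; enqueue 2, 3, 9 → queue [5, 10, 6, 15, 16, 2, 3, 9]
Visit 5 → queue [10, 6, 15, 16, 2, 3, 9]
Visit 10; enqueue 8, 13 → queue [6, 15, 16, 2, 3, 9, 8, 13]
Visit 6; enqueue 4 → queue [15, 16, 2, 3, 9, 8, 13, 4]
Visit 15; enqueue 1 → queue [16, 2, 3, 9, 8, 13, 4, 1]
Visit 16 → queue [2, 3, 9, 8, 13, 4, 1]
Visit 2 → queue [3, 9, 8, 13, 4, 1]
Visit 3 → queue [9, 8, 13, 4, 1]
Visit 9 → queue [8, 13, 4, 1]
Visit 8 → queue [13, 4, 1]
Visit 13 → queue [4, 1]
Visit 4 → queue [1]
Visit 1 → queue []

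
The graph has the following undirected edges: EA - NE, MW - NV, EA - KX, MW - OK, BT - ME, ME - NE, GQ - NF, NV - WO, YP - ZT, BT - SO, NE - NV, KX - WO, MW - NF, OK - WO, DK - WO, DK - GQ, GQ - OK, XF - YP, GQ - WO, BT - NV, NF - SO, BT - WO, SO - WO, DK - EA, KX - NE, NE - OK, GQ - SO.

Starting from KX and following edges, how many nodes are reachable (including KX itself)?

13

BFS from KX visits: KX, EA, NE, WO, DK, ME, NV, OK, BT, GQ, SO, MW, NF
Reachable nodes: 13 of 16 total.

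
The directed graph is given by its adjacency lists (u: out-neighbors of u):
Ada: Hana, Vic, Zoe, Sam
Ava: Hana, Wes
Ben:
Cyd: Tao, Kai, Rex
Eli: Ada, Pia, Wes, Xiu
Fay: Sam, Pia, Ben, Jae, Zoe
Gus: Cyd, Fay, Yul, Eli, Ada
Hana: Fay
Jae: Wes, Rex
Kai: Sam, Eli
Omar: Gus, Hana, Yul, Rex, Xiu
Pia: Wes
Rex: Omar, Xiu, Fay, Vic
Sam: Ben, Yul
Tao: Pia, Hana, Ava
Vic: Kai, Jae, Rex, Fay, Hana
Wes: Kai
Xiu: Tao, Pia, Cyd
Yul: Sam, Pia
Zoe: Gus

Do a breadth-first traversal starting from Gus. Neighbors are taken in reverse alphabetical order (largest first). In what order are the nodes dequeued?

Visit Gus; enqueue Yul, Fay, Eli, Cyd, Ada → queue [Yul, Fay, Eli, Cyd, Ada]
Visit Yul; enqueue Sam, Pia → queue [Fay, Eli, Cyd, Ada, Sam, Pia]
Visit Fay; enqueue Zoe, Jae, Ben → queue [Eli, Cyd, Ada, Sam, Pia, Zoe, Jae, Ben]
Visit Eli; enqueue Xiu, Wes → queue [Cyd, Ada, Sam, Pia, Zoe, Jae, Ben, Xiu, Wes]
Visit Cyd; enqueue Tao, Rex, Kai → queue [Ada, Sam, Pia, Zoe, Jae, Ben, Xiu, Wes, Tao, Rex, Kai]
Visit Ada; enqueue Vic, Hana → queue [Sam, Pia, Zoe, Jae, Ben, Xiu, Wes, Tao, Rex, Kai, Vic, Hana]
Visit Sam → queue [Pia, Zoe, Jae, Ben, Xiu, Wes, Tao, Rex, Kai, Vic, Hana]
Visit Pia → queue [Zoe, Jae, Ben, Xiu, Wes, Tao, Rex, Kai, Vic, Hana]
Visit Zoe → queue [Jae, Ben, Xiu, Wes, Tao, Rex, Kai, Vic, Hana]
Visit Jae → queue [Ben, Xiu, Wes, Tao, Rex, Kai, Vic, Hana]
Visit Ben → queue [Xiu, Wes, Tao, Rex, Kai, Vic, Hana]
Visit Xiu → queue [Wes, Tao, Rex, Kai, Vic, Hana]
Visit Wes → queue [Tao, Rex, Kai, Vic, Hana]
Visit Tao; enqueue Ava → queue [Rex, Kai, Vic, Hana, Ava]
Visit Rex; enqueue Omar → queue [Kai, Vic, Hana, Ava, Omar]
Visit Kai → queue [Vic, Hana, Ava, Omar]
Visit Vic → queue [Hana, Ava, Omar]
Visit Hana → queue [Ava, Omar]
Visit Ava → queue [Omar]
Visit Omar → queue []

Gus, Yul, Fay, Eli, Cyd, Ada, Sam, Pia, Zoe, Jae, Ben, Xiu, Wes, Tao, Rex, Kai, Vic, Hana, Ava, Omar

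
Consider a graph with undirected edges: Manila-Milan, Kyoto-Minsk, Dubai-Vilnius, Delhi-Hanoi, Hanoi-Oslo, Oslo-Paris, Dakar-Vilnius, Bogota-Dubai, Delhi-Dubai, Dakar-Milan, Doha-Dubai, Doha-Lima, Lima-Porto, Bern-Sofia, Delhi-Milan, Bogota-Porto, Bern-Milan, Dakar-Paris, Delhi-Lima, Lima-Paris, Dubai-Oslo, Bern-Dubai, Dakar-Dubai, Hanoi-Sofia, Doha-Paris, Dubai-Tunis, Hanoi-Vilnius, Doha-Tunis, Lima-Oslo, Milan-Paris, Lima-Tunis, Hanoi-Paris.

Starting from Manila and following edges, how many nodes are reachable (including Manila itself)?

BFS from Manila visits: Manila, Milan, Paris, Delhi, Dakar, Bern, Oslo, Lima, Hanoi, Doha, Dubai, Vilnius, Sofia, Tunis, Porto, Bogota
Reachable nodes: 16 of 18 total.

16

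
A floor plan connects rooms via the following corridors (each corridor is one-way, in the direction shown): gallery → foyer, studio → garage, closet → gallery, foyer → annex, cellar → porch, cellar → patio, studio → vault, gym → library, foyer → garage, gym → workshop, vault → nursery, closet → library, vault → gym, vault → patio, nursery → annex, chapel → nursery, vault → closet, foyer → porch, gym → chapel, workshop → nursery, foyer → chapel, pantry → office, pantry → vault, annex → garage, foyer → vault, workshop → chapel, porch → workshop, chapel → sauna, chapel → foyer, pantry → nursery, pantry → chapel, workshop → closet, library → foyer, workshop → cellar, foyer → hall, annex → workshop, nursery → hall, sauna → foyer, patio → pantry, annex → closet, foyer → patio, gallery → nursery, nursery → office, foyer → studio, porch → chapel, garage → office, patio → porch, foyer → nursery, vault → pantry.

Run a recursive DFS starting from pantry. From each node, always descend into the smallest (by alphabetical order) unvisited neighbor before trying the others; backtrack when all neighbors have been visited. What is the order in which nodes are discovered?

Visit pantry
pantry → chapel
chapel → foyer
foyer → annex
annex → closet
closet → gallery
gallery → nursery
nursery → hall
nursery → office
closet → library
annex → garage
annex → workshop
workshop → cellar
cellar → patio
patio → porch
foyer → studio
studio → vault
vault → gym
chapel → sauna

pantry → chapel → foyer → annex → closet → gallery → nursery → hall → office → library → garage → workshop → cellar → patio → porch → studio → vault → gym → sauna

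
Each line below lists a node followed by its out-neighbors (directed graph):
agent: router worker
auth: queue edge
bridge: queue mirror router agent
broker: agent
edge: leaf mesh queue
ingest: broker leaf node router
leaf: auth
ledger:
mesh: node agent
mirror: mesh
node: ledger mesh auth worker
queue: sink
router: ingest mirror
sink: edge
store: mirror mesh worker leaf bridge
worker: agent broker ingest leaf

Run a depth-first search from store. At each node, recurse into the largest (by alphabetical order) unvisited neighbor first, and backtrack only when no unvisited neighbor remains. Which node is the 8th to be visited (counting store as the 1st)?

mesh

Visit store
store → worker
worker → leaf
leaf → auth
auth → queue
queue → sink
sink → edge
edge → mesh
mesh → node
node → ledger
mesh → agent
agent → router
router → mirror
router → ingest
ingest → broker
store → bridge

Visit order: store, worker, leaf, auth, queue, sink, edge, mesh, node, ledger, agent, router, mirror, ingest, broker, bridge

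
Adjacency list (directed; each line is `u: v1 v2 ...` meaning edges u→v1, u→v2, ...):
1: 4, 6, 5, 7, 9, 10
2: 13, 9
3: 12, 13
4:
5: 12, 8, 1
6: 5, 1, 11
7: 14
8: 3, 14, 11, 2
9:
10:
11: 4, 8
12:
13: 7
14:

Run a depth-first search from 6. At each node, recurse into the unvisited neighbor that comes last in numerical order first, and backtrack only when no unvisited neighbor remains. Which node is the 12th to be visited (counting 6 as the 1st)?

Visit 6
6 → 11
11 → 8
8 → 14
8 → 3
3 → 13
13 → 7
3 → 12
8 → 2
2 → 9
11 → 4
6 → 5
5 → 1
1 → 10

Visit order: 6, 11, 8, 14, 3, 13, 7, 12, 2, 9, 4, 5, 1, 10

5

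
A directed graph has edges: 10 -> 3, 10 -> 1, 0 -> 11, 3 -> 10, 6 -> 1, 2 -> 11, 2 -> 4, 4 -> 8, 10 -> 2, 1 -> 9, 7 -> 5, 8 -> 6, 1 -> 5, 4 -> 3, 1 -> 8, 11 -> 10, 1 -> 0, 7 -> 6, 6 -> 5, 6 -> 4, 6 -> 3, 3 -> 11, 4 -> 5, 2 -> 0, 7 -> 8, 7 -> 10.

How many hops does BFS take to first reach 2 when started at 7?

Level 0: 7
Level 1: 5, 6, 8, 10
Level 2: 1, 2, 3, 4
Level 3: 0, 9, 11
2 first appears at level 2.

2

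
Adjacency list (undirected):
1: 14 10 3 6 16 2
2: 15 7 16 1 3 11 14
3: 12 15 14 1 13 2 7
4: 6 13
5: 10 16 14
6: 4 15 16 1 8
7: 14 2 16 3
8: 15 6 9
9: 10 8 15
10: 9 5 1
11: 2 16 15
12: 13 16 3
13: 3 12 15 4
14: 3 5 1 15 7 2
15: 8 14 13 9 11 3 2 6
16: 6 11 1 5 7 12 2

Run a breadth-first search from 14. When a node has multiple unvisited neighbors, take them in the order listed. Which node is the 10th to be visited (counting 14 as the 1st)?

10

Visit 14; enqueue 3, 5, 1, 15, 7, 2 → queue [3, 5, 1, 15, 7, 2]
Visit 3; enqueue 12, 13 → queue [5, 1, 15, 7, 2, 12, 13]
Visit 5; enqueue 10, 16 → queue [1, 15, 7, 2, 12, 13, 10, 16]
Visit 1; enqueue 6 → queue [15, 7, 2, 12, 13, 10, 16, 6]
Visit 15; enqueue 8, 9, 11 → queue [7, 2, 12, 13, 10, 16, 6, 8, 9, 11]
Visit 7 → queue [2, 12, 13, 10, 16, 6, 8, 9, 11]
Visit 2 → queue [12, 13, 10, 16, 6, 8, 9, 11]
Visit 12 → queue [13, 10, 16, 6, 8, 9, 11]
Visit 13; enqueue 4 → queue [10, 16, 6, 8, 9, 11, 4]
Visit 10 → queue [16, 6, 8, 9, 11, 4]
Visit 16 → queue [6, 8, 9, 11, 4]
Visit 6 → queue [8, 9, 11, 4]
Visit 8 → queue [9, 11, 4]
Visit 9 → queue [11, 4]
Visit 11 → queue [4]
Visit 4 → queue []

Visit order: 14, 3, 5, 1, 15, 7, 2, 12, 13, 10, 16, 6, 8, 9, 11, 4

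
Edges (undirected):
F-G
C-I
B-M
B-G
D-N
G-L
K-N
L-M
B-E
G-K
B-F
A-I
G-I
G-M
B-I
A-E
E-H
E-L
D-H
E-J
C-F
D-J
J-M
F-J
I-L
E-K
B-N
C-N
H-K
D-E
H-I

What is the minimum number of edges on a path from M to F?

2

Level 0: M
Level 1: B, G, J, L
Level 2: D, E, F, I, K, N
Level 3: A, C, H
F first appears at level 2.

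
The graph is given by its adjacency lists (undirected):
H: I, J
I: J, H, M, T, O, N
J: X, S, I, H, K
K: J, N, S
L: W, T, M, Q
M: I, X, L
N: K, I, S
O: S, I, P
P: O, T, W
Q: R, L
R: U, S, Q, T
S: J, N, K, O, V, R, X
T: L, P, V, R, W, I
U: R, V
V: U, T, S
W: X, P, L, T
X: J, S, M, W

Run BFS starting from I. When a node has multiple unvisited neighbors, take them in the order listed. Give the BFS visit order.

Visit I; enqueue J, H, M, T, O, N → queue [J, H, M, T, O, N]
Visit J; enqueue X, S, K → queue [H, M, T, O, N, X, S, K]
Visit H → queue [M, T, O, N, X, S, K]
Visit M; enqueue L → queue [T, O, N, X, S, K, L]
Visit T; enqueue P, V, R, W → queue [O, N, X, S, K, L, P, V, R, W]
Visit O → queue [N, X, S, K, L, P, V, R, W]
Visit N → queue [X, S, K, L, P, V, R, W]
Visit X → queue [S, K, L, P, V, R, W]
Visit S → queue [K, L, P, V, R, W]
Visit K → queue [L, P, V, R, W]
Visit L; enqueue Q → queue [P, V, R, W, Q]
Visit P → queue [V, R, W, Q]
Visit V; enqueue U → queue [R, W, Q, U]
Visit R → queue [W, Q, U]
Visit W → queue [Q, U]
Visit Q → queue [U]
Visit U → queue []

I, J, H, M, T, O, N, X, S, K, L, P, V, R, W, Q, U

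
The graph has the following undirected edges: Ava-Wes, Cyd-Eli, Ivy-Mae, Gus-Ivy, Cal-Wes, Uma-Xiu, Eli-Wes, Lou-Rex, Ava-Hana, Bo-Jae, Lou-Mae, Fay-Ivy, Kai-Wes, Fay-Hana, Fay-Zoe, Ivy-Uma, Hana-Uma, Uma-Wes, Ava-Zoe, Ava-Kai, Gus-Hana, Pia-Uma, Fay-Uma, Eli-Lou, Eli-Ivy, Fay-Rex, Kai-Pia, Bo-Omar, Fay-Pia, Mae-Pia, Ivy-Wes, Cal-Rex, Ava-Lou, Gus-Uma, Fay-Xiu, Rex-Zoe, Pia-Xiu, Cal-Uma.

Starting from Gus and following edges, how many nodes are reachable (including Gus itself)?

17

BFS from Gus visits: Gus, Hana, Ivy, Uma, Ava, Fay, Eli, Mae, Wes, Cal, Pia, Xiu, Kai, Lou, Zoe, Rex, Cyd
Reachable nodes: 17 of 20 total.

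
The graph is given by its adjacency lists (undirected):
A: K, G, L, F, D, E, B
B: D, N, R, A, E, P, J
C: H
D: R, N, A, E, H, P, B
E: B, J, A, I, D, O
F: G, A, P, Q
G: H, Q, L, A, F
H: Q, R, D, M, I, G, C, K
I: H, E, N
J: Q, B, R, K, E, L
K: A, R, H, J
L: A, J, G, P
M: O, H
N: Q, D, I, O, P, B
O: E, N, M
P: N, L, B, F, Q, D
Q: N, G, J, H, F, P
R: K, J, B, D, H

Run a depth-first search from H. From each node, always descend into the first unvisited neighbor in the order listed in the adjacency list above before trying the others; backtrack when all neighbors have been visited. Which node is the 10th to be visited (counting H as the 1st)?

Visit H
H → Q
Q → N
N → D
D → R
R → K
K → A
A → G
G → L
L → J
J → B
B → E
E → I
E → O
O → M
B → P
P → F
H → C

Visit order: H, Q, N, D, R, K, A, G, L, J, B, E, I, O, M, P, F, C

J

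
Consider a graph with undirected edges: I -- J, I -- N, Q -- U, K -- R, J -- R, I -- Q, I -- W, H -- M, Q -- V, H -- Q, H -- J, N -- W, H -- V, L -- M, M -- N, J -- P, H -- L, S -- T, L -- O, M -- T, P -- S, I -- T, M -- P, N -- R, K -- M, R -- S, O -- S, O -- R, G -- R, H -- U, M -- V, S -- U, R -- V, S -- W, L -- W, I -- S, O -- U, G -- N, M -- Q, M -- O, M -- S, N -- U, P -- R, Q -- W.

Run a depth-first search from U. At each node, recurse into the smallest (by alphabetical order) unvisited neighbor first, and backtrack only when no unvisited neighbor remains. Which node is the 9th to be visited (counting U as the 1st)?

M

Visit U
U → H
H → J
J → I
I → N
N → G
G → R
R → K
K → M
M → L
L → O
O → S
S → P
S → T
S → W
W → Q
Q → V

Visit order: U, H, J, I, N, G, R, K, M, L, O, S, P, T, W, Q, V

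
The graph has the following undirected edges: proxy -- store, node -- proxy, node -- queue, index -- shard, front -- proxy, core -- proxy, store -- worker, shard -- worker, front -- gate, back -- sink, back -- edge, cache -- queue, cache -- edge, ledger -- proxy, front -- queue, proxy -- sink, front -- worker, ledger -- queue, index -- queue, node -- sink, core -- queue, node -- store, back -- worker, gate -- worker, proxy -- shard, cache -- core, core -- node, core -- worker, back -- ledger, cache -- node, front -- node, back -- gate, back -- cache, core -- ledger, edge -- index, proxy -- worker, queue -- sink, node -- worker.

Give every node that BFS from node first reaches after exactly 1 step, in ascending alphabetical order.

cache, core, front, proxy, queue, sink, store, worker

Level 0: node
Level 1: cache, core, front, proxy, queue, sink, store, worker
Level 2: back, edge, gate, index, ledger, shard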